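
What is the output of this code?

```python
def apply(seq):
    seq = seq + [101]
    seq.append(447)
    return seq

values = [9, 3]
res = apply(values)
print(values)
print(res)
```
[9, 3]
[9, 3, 101, 447]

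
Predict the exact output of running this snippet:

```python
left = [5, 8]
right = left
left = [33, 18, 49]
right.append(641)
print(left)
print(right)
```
[33, 18, 49]
[5, 8, 641]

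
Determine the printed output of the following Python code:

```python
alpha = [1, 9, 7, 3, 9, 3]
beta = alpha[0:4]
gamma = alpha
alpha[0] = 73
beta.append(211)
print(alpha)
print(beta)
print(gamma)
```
[73, 9, 7, 3, 9, 3]
[1, 9, 7, 3, 211]
[73, 9, 7, 3, 9, 3]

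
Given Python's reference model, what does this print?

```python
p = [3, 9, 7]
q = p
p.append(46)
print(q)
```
[3, 9, 7, 46]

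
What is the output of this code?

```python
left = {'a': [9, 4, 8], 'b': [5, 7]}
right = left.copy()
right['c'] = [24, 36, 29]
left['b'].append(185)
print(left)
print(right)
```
{'a': [9, 4, 8], 'b': [5, 7, 185]}
{'a': [9, 4, 8], 'b': [5, 7, 185], 'c': [24, 36, 29]}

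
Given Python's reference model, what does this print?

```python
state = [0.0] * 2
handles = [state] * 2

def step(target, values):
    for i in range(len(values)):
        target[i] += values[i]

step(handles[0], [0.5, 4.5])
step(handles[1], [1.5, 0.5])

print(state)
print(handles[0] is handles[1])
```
[2.0, 5.0]
True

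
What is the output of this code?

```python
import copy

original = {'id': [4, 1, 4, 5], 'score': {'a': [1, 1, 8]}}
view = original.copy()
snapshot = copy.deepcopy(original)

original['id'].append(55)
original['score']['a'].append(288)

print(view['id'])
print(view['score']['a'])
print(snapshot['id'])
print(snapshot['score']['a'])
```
[4, 1, 4, 5, 55]
[1, 1, 8, 288]
[4, 1, 4, 5]
[1, 1, 8]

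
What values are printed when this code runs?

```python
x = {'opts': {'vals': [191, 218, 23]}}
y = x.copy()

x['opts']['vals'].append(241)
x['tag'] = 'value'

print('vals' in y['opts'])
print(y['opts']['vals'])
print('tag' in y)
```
True
[191, 218, 23, 241]
False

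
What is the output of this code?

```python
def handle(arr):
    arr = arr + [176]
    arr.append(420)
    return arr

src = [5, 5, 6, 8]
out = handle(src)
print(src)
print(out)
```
[5, 5, 6, 8]
[5, 5, 6, 8, 176, 420]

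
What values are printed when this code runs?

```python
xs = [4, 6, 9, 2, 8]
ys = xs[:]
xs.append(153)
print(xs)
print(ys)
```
[4, 6, 9, 2, 8, 153]
[4, 6, 9, 2, 8]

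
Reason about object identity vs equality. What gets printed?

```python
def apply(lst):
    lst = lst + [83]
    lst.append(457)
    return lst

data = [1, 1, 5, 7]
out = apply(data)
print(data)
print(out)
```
[1, 1, 5, 7]
[1, 1, 5, 7, 83, 457]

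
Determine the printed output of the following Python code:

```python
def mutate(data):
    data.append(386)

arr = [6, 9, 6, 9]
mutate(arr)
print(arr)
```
[6, 9, 6, 9, 386]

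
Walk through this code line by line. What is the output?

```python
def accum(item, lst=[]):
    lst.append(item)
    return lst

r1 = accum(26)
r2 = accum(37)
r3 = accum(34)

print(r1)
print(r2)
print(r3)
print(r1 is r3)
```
[26, 37, 34]
[26, 37, 34]
[26, 37, 34]
True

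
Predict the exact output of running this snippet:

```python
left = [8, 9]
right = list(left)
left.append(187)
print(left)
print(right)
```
[8, 9, 187]
[8, 9]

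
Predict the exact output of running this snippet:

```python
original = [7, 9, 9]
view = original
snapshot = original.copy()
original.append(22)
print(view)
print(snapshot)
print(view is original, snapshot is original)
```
[7, 9, 9, 22]
[7, 9, 9]
True False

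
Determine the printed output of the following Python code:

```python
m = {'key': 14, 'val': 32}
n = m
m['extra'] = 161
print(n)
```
{'key': 14, 'val': 32, 'extra': 161}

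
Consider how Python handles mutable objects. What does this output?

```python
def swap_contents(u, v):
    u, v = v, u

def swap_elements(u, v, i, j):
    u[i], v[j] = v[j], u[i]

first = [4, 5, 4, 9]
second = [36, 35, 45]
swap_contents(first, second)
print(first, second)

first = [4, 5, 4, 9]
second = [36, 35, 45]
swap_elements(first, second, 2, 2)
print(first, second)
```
[4, 5, 4, 9] [36, 35, 45]
[4, 5, 45, 9] [36, 35, 4]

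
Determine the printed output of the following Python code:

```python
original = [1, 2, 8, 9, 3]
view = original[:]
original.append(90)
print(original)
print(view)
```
[1, 2, 8, 9, 3, 90]
[1, 2, 8, 9, 3]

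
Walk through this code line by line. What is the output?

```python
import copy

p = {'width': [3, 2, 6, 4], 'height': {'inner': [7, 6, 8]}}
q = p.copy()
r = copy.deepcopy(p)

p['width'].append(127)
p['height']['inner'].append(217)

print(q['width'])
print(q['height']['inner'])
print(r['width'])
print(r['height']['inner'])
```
[3, 2, 6, 4, 127]
[7, 6, 8, 217]
[3, 2, 6, 4]
[7, 6, 8]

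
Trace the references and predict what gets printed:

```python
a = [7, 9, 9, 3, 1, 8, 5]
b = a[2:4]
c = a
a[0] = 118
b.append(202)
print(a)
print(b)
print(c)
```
[118, 9, 9, 3, 1, 8, 5]
[9, 3, 202]
[118, 9, 9, 3, 1, 8, 5]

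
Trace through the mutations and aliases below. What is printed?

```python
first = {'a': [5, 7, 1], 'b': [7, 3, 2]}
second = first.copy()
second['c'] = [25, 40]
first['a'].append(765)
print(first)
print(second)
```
{'a': [5, 7, 1, 765], 'b': [7, 3, 2]}
{'a': [5, 7, 1, 765], 'b': [7, 3, 2], 'c': [25, 40]}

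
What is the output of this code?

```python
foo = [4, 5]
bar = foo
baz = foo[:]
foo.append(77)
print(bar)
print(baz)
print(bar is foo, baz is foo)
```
[4, 5, 77]
[4, 5]
True False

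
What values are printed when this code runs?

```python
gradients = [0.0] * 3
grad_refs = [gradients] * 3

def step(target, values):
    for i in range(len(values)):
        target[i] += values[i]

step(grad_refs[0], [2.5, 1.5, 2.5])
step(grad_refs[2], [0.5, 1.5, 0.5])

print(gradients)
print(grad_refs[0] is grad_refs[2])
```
[3.0, 3.0, 3.0]
True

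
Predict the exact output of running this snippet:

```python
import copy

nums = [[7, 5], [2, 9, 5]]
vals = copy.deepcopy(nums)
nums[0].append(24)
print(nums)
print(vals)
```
[[7, 5, 24], [2, 9, 5]]
[[7, 5], [2, 9, 5]]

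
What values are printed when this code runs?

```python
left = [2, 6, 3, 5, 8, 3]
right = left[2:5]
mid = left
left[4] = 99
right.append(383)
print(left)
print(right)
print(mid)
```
[2, 6, 3, 5, 99, 3]
[3, 5, 8, 383]
[2, 6, 3, 5, 99, 3]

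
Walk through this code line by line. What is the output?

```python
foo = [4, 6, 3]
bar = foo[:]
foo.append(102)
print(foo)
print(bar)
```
[4, 6, 3, 102]
[4, 6, 3]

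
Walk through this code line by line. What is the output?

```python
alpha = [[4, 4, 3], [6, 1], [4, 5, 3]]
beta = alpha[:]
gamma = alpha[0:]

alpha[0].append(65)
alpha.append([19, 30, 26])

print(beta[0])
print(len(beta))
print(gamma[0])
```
[4, 4, 3, 65]
3
[4, 4, 3, 65]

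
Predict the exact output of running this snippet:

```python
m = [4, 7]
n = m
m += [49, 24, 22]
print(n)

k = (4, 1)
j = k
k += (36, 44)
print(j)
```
[4, 7, 49, 24, 22]
(4, 1)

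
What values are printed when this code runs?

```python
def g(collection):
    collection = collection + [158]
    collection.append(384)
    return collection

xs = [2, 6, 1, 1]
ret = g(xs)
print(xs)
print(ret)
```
[2, 6, 1, 1]
[2, 6, 1, 1, 158, 384]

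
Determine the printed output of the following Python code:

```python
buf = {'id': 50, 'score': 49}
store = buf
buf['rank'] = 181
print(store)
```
{'id': 50, 'score': 49, 'rank': 181}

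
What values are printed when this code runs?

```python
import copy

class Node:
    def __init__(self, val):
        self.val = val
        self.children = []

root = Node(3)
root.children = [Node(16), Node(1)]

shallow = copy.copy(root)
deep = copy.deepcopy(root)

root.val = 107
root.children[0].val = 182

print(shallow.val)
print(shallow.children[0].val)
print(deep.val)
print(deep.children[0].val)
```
3
182
3
16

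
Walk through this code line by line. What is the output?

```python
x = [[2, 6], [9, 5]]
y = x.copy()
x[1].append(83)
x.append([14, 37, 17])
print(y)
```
[[2, 6], [9, 5, 83]]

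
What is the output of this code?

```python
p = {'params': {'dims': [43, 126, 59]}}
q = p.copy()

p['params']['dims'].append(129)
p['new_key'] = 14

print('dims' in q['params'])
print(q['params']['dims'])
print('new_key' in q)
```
True
[43, 126, 59, 129]
False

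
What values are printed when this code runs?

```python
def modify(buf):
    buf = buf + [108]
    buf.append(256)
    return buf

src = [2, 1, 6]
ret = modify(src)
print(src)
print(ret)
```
[2, 1, 6]
[2, 1, 6, 108, 256]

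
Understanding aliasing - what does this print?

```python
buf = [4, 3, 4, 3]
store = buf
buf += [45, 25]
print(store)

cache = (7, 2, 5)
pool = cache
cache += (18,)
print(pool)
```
[4, 3, 4, 3, 45, 25]
(7, 2, 5)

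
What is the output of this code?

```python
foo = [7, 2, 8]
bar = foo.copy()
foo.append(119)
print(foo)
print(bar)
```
[7, 2, 8, 119]
[7, 2, 8]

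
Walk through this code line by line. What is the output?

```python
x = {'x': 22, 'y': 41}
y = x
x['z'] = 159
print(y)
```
{'x': 22, 'y': 41, 'z': 159}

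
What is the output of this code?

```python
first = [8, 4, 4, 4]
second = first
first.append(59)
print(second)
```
[8, 4, 4, 4, 59]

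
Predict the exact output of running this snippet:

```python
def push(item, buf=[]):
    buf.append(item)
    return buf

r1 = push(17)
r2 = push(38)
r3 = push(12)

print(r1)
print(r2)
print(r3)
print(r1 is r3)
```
[17, 38, 12]
[17, 38, 12]
[17, 38, 12]
True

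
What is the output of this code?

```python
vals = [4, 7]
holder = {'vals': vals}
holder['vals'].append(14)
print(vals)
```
[4, 7, 14]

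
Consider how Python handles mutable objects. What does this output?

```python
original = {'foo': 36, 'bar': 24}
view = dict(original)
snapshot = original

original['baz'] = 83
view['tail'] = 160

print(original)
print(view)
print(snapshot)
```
{'foo': 36, 'bar': 24, 'baz': 83}
{'foo': 36, 'bar': 24, 'tail': 160}
{'foo': 36, 'bar': 24, 'baz': 83}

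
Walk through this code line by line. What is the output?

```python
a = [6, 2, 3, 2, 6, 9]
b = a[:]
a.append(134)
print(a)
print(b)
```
[6, 2, 3, 2, 6, 9, 134]
[6, 2, 3, 2, 6, 9]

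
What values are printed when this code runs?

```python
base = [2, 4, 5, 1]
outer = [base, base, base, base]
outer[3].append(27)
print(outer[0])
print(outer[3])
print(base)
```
[2, 4, 5, 1, 27]
[2, 4, 5, 1, 27]
[2, 4, 5, 1, 27]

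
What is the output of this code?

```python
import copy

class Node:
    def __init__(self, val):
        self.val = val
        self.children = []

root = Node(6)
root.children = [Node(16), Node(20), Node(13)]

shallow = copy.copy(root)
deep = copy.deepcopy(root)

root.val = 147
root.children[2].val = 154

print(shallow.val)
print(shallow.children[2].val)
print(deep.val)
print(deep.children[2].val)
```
6
154
6
13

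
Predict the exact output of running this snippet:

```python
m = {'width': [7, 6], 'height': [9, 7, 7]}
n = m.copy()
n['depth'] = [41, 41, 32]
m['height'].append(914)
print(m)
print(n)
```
{'width': [7, 6], 'height': [9, 7, 7, 914]}
{'width': [7, 6], 'height': [9, 7, 7, 914], 'depth': [41, 41, 32]}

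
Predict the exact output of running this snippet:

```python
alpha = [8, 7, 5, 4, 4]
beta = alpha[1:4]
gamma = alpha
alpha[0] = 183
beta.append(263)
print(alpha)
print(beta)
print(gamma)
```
[183, 7, 5, 4, 4]
[7, 5, 4, 263]
[183, 7, 5, 4, 4]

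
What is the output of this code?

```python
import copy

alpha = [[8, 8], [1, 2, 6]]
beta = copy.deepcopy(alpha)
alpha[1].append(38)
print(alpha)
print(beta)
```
[[8, 8], [1, 2, 6, 38]]
[[8, 8], [1, 2, 6]]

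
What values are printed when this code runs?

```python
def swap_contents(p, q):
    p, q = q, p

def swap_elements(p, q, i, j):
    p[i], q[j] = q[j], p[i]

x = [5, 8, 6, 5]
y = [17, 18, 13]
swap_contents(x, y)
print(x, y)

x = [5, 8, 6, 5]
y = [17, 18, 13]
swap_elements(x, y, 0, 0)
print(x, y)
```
[5, 8, 6, 5] [17, 18, 13]
[17, 8, 6, 5] [5, 18, 13]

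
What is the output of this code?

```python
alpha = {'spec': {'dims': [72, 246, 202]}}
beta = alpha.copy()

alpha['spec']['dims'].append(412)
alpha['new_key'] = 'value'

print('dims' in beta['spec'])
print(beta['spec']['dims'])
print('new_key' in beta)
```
True
[72, 246, 202, 412]
False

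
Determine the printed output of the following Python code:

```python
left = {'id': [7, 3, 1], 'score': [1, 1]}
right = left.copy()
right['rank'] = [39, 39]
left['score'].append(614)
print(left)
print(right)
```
{'id': [7, 3, 1], 'score': [1, 1, 614]}
{'id': [7, 3, 1], 'score': [1, 1, 614], 'rank': [39, 39]}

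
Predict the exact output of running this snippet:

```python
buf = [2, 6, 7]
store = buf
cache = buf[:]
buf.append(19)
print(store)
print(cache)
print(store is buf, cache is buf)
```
[2, 6, 7, 19]
[2, 6, 7]
True False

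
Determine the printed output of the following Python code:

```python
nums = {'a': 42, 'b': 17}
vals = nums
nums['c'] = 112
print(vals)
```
{'a': 42, 'b': 17, 'c': 112}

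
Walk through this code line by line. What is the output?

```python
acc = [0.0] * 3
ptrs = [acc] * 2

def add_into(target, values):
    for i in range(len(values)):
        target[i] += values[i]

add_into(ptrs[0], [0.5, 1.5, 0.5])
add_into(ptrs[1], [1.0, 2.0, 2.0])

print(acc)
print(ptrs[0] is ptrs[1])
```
[1.5, 3.5, 2.5]
True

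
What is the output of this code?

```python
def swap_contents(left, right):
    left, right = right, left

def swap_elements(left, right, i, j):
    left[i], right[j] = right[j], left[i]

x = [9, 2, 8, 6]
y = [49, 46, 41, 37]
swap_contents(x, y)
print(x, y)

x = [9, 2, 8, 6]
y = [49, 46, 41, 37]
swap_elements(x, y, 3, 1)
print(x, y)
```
[9, 2, 8, 6] [49, 46, 41, 37]
[9, 2, 8, 46] [49, 6, 41, 37]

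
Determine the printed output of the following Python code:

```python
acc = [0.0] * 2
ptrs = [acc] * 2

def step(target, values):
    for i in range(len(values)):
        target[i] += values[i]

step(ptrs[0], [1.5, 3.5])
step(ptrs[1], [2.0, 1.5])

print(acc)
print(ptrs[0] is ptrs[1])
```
[3.5, 5.0]
True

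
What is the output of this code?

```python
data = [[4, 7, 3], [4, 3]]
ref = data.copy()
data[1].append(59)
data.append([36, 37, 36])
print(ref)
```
[[4, 7, 3], [4, 3, 59]]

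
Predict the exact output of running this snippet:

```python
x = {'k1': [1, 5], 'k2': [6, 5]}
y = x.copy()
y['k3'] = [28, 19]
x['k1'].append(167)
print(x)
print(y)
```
{'k1': [1, 5, 167], 'k2': [6, 5]}
{'k1': [1, 5, 167], 'k2': [6, 5], 'k3': [28, 19]}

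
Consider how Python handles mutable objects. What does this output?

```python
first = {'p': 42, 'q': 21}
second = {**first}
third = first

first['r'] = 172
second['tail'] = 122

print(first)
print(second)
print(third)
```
{'p': 42, 'q': 21, 'r': 172}
{'p': 42, 'q': 21, 'tail': 122}
{'p': 42, 'q': 21, 'r': 172}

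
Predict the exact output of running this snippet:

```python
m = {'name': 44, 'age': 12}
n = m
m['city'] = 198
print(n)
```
{'name': 44, 'age': 12, 'city': 198}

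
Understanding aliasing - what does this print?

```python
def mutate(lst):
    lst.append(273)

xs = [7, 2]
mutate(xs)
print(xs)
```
[7, 2, 273]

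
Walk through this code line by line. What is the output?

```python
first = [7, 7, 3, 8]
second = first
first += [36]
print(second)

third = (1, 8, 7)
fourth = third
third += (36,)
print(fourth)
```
[7, 7, 3, 8, 36]
(1, 8, 7)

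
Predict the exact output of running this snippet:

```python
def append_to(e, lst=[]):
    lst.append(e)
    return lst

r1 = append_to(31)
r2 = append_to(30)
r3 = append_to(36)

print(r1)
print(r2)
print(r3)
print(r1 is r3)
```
[31, 30, 36]
[31, 30, 36]
[31, 30, 36]
True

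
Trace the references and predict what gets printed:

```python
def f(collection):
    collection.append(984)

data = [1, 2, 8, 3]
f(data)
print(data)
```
[1, 2, 8, 3, 984]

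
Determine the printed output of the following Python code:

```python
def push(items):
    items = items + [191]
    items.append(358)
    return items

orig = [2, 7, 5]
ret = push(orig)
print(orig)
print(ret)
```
[2, 7, 5]
[2, 7, 5, 191, 358]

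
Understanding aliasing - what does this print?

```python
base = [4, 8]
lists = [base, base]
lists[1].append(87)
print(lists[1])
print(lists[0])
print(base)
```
[4, 8, 87]
[4, 8, 87]
[4, 8, 87]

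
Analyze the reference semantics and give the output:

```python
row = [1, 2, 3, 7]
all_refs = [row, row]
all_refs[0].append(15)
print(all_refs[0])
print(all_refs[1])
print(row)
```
[1, 2, 3, 7, 15]
[1, 2, 3, 7, 15]
[1, 2, 3, 7, 15]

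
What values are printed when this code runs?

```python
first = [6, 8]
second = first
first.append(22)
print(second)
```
[6, 8, 22]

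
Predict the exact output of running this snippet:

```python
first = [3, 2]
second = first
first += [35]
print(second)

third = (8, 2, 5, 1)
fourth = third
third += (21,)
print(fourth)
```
[3, 2, 35]
(8, 2, 5, 1)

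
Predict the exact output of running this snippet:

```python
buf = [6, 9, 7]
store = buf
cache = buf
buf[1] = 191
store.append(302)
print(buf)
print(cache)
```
[6, 191, 7, 302]
[6, 191, 7, 302]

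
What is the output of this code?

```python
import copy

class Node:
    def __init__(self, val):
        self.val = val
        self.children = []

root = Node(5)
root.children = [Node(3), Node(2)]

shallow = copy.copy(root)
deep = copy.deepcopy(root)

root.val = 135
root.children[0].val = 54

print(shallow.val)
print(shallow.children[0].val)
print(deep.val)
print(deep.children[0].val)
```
5
54
5
3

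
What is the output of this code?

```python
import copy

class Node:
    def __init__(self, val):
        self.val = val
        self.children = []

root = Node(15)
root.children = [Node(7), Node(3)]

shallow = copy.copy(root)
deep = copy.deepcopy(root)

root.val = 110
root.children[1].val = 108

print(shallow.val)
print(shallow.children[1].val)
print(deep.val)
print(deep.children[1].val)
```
15
108
15
3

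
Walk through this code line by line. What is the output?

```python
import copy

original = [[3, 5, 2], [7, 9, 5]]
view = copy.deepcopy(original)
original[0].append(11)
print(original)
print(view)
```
[[3, 5, 2, 11], [7, 9, 5]]
[[3, 5, 2], [7, 9, 5]]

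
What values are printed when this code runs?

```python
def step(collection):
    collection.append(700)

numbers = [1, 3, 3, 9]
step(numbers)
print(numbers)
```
[1, 3, 3, 9, 700]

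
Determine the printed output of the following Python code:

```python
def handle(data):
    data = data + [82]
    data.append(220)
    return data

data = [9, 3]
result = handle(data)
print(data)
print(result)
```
[9, 3]
[9, 3, 82, 220]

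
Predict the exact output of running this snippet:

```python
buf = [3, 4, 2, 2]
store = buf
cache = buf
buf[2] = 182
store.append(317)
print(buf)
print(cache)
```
[3, 4, 182, 2, 317]
[3, 4, 182, 2, 317]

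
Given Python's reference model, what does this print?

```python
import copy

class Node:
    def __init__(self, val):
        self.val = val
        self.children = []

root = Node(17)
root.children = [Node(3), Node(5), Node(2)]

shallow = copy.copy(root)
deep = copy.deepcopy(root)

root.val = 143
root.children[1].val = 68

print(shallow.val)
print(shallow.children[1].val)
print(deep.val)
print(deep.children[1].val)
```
17
68
17
5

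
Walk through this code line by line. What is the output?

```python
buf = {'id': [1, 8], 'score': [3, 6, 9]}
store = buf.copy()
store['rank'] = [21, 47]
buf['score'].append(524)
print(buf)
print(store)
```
{'id': [1, 8], 'score': [3, 6, 9, 524]}
{'id': [1, 8], 'score': [3, 6, 9, 524], 'rank': [21, 47]}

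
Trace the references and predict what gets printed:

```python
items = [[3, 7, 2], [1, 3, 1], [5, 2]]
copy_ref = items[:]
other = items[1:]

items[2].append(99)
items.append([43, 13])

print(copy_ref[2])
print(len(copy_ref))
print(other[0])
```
[5, 2, 99]
3
[1, 3, 1]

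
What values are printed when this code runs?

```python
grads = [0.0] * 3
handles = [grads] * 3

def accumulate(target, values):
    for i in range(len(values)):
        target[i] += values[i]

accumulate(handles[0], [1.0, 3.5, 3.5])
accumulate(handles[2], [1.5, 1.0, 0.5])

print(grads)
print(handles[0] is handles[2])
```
[2.5, 4.5, 4.0]
True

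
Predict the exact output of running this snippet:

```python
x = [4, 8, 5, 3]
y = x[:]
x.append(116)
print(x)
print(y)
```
[4, 8, 5, 3, 116]
[4, 8, 5, 3]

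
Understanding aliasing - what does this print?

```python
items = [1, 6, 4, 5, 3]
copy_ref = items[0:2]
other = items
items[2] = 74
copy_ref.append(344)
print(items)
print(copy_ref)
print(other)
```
[1, 6, 74, 5, 3]
[1, 6, 344]
[1, 6, 74, 5, 3]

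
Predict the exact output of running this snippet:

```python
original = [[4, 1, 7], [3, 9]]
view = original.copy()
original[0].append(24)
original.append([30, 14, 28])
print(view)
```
[[4, 1, 7, 24], [3, 9]]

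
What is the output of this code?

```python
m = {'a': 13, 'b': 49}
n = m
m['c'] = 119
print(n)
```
{'a': 13, 'b': 49, 'c': 119}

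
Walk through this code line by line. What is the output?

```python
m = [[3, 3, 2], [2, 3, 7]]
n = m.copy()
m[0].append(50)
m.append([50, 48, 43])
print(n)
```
[[3, 3, 2, 50], [2, 3, 7]]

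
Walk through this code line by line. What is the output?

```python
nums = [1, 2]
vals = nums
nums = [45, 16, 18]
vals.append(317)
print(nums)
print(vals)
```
[45, 16, 18]
[1, 2, 317]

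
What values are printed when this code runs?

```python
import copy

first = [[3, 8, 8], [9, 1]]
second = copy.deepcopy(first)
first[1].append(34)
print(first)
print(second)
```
[[3, 8, 8], [9, 1, 34]]
[[3, 8, 8], [9, 1]]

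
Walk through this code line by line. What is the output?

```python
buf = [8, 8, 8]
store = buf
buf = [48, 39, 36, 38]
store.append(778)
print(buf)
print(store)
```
[48, 39, 36, 38]
[8, 8, 8, 778]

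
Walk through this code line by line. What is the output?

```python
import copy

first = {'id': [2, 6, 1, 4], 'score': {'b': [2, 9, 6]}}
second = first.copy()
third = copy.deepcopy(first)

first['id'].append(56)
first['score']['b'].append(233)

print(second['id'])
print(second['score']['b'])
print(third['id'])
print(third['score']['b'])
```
[2, 6, 1, 4, 56]
[2, 9, 6, 233]
[2, 6, 1, 4]
[2, 9, 6]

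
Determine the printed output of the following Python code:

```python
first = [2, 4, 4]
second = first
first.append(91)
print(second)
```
[2, 4, 4, 91]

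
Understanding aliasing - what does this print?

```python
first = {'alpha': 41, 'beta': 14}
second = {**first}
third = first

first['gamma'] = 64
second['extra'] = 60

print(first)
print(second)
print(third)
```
{'alpha': 41, 'beta': 14, 'gamma': 64}
{'alpha': 41, 'beta': 14, 'extra': 60}
{'alpha': 41, 'beta': 14, 'gamma': 64}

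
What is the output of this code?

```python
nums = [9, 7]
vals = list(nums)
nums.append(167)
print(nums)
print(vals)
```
[9, 7, 167]
[9, 7]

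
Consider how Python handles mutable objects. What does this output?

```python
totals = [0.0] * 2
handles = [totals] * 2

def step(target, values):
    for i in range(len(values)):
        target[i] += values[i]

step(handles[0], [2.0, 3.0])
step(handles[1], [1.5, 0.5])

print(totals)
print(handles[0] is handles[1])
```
[3.5, 3.5]
True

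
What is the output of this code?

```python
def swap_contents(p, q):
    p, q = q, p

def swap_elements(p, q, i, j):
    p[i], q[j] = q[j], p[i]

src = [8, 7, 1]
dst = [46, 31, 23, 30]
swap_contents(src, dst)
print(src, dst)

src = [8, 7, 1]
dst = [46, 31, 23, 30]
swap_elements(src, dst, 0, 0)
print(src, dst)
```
[8, 7, 1] [46, 31, 23, 30]
[46, 7, 1] [8, 31, 23, 30]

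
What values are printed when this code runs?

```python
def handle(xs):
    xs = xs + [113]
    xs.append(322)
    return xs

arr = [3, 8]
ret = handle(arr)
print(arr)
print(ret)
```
[3, 8]
[3, 8, 113, 322]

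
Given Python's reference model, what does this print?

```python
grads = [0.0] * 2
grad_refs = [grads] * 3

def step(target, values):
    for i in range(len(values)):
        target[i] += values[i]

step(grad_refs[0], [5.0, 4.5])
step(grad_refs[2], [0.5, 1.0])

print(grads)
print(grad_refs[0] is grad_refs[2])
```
[5.5, 5.5]
True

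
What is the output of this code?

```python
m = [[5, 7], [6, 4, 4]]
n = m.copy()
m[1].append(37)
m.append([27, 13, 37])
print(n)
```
[[5, 7], [6, 4, 4, 37]]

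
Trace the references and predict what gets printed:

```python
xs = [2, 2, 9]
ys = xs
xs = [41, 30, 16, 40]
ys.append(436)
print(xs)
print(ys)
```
[41, 30, 16, 40]
[2, 2, 9, 436]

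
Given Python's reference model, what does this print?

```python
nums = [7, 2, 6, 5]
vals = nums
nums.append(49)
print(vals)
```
[7, 2, 6, 5, 49]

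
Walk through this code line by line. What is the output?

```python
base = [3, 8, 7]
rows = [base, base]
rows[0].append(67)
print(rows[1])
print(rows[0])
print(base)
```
[3, 8, 7, 67]
[3, 8, 7, 67]
[3, 8, 7, 67]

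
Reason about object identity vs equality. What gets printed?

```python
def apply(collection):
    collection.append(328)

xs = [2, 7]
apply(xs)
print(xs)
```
[2, 7, 328]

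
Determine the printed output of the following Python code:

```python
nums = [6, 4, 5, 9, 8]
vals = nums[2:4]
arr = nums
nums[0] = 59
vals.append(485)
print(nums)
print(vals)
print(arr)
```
[59, 4, 5, 9, 8]
[5, 9, 485]
[59, 4, 5, 9, 8]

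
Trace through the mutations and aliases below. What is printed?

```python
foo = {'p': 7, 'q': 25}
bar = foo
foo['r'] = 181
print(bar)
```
{'p': 7, 'q': 25, 'r': 181}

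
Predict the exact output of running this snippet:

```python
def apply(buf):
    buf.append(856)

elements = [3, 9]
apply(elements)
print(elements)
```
[3, 9, 856]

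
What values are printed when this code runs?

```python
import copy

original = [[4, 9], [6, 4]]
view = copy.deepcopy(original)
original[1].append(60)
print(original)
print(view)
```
[[4, 9], [6, 4, 60]]
[[4, 9], [6, 4]]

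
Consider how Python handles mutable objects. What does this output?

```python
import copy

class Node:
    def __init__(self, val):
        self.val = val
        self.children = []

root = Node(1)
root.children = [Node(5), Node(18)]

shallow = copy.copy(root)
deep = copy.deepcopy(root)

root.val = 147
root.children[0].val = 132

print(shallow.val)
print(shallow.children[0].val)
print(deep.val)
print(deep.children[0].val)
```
1
132
1
5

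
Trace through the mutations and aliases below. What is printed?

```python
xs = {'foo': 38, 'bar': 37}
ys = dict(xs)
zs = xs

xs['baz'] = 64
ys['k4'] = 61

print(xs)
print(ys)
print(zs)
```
{'foo': 38, 'bar': 37, 'baz': 64}
{'foo': 38, 'bar': 37, 'k4': 61}
{'foo': 38, 'bar': 37, 'baz': 64}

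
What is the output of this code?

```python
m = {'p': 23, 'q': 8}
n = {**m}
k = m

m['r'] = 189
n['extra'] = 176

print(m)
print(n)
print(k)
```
{'p': 23, 'q': 8, 'r': 189}
{'p': 23, 'q': 8, 'extra': 176}
{'p': 23, 'q': 8, 'r': 189}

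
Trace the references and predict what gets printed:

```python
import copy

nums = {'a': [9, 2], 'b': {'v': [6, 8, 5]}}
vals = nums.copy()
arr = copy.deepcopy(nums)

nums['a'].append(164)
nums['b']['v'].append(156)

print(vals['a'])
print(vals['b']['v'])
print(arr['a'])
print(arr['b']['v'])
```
[9, 2, 164]
[6, 8, 5, 156]
[9, 2]
[6, 8, 5]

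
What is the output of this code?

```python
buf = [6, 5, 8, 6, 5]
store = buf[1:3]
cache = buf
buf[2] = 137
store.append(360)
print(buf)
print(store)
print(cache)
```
[6, 5, 137, 6, 5]
[5, 8, 360]
[6, 5, 137, 6, 5]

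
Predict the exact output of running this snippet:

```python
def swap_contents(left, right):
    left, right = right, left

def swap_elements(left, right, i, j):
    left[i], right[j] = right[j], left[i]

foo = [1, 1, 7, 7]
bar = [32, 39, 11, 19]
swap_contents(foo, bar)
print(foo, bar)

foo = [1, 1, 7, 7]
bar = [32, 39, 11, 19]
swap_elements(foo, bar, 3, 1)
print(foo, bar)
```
[1, 1, 7, 7] [32, 39, 11, 19]
[1, 1, 7, 39] [32, 7, 11, 19]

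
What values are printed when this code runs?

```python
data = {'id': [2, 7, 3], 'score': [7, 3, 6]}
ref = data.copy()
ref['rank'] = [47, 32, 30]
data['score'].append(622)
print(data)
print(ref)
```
{'id': [2, 7, 3], 'score': [7, 3, 6, 622]}
{'id': [2, 7, 3], 'score': [7, 3, 6, 622], 'rank': [47, 32, 30]}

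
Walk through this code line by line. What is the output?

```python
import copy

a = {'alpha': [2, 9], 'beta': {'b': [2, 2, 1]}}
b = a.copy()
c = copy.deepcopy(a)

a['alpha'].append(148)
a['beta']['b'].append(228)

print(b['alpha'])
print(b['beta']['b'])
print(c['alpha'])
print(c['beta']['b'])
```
[2, 9, 148]
[2, 2, 1, 228]
[2, 9]
[2, 2, 1]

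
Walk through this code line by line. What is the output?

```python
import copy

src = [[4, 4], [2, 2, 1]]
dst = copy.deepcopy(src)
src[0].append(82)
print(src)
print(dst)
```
[[4, 4, 82], [2, 2, 1]]
[[4, 4], [2, 2, 1]]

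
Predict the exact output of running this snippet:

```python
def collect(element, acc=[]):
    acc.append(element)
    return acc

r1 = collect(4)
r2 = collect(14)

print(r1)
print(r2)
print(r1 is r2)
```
[4, 14]
[4, 14]
True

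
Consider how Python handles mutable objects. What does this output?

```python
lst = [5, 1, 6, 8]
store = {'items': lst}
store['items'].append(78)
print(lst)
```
[5, 1, 6, 8, 78]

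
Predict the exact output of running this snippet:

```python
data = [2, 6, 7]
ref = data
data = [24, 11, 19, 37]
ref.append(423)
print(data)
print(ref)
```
[24, 11, 19, 37]
[2, 6, 7, 423]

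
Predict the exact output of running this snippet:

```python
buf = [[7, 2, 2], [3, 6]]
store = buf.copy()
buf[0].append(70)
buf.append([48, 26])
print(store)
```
[[7, 2, 2, 70], [3, 6]]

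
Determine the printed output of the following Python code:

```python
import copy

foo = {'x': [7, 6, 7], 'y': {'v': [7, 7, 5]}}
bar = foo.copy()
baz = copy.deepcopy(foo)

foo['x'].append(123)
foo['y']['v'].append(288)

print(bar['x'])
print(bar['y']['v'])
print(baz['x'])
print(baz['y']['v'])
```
[7, 6, 7, 123]
[7, 7, 5, 288]
[7, 6, 7]
[7, 7, 5]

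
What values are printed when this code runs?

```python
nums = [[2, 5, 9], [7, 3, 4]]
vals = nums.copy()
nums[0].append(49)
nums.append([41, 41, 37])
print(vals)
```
[[2, 5, 9, 49], [7, 3, 4]]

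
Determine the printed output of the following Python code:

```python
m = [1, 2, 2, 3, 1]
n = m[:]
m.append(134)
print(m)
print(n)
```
[1, 2, 2, 3, 1, 134]
[1, 2, 2, 3, 1]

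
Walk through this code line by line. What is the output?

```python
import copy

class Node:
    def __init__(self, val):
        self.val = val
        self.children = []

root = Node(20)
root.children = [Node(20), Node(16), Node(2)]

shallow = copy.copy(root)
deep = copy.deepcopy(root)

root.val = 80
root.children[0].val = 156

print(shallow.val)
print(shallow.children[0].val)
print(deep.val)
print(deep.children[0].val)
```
20
156
20
20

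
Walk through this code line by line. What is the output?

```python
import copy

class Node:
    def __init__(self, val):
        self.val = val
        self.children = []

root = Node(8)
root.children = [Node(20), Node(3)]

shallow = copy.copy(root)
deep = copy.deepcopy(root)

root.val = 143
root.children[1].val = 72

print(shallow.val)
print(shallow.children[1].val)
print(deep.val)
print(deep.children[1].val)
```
8
72
8
3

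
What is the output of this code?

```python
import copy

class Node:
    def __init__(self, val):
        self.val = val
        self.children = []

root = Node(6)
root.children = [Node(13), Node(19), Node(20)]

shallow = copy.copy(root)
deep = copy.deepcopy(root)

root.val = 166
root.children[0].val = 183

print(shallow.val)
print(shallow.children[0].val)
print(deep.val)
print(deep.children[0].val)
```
6
183
6
13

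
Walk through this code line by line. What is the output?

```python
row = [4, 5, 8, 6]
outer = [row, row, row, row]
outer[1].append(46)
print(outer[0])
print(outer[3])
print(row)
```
[4, 5, 8, 6, 46]
[4, 5, 8, 6, 46]
[4, 5, 8, 6, 46]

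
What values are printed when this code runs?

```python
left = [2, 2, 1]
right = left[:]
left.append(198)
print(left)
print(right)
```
[2, 2, 1, 198]
[2, 2, 1]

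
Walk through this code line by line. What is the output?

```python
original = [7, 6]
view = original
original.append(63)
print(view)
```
[7, 6, 63]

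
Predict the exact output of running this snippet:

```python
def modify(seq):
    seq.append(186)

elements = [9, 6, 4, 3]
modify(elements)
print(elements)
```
[9, 6, 4, 3, 186]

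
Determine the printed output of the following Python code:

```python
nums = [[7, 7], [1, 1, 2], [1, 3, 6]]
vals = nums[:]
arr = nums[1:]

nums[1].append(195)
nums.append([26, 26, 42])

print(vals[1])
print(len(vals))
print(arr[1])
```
[1, 1, 2, 195]
3
[1, 3, 6]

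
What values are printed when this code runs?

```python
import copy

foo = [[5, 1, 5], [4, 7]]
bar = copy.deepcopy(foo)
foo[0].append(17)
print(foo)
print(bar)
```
[[5, 1, 5, 17], [4, 7]]
[[5, 1, 5], [4, 7]]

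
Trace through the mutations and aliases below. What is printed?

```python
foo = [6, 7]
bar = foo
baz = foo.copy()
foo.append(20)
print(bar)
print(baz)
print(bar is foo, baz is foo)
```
[6, 7, 20]
[6, 7]
True False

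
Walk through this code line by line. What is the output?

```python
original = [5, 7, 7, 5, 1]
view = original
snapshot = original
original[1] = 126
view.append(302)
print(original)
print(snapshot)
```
[5, 126, 7, 5, 1, 302]
[5, 126, 7, 5, 1, 302]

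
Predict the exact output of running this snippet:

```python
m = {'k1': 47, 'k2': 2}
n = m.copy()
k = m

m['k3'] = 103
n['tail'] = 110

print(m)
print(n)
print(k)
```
{'k1': 47, 'k2': 2, 'k3': 103}
{'k1': 47, 'k2': 2, 'tail': 110}
{'k1': 47, 'k2': 2, 'k3': 103}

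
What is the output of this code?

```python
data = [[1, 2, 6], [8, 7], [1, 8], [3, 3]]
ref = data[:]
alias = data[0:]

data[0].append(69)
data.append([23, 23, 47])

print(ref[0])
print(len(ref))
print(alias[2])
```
[1, 2, 6, 69]
4
[1, 8]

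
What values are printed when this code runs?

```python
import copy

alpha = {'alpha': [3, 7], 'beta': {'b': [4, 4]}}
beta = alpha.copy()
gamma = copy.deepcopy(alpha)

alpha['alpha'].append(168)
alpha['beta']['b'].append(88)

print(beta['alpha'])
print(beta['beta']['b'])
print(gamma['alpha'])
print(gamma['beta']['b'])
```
[3, 7, 168]
[4, 4, 88]
[3, 7]
[4, 4]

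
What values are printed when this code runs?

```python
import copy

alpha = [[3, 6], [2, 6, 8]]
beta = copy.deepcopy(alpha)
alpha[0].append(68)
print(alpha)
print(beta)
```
[[3, 6, 68], [2, 6, 8]]
[[3, 6], [2, 6, 8]]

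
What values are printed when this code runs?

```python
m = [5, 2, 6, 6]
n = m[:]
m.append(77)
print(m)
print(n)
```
[5, 2, 6, 6, 77]
[5, 2, 6, 6]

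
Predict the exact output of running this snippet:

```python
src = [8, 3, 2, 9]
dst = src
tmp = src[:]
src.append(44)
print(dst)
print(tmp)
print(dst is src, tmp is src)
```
[8, 3, 2, 9, 44]
[8, 3, 2, 9]
True False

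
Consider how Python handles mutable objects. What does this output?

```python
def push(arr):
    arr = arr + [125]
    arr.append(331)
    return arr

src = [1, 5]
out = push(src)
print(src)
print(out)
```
[1, 5]
[1, 5, 125, 331]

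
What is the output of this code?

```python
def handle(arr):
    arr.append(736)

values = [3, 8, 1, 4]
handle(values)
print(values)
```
[3, 8, 1, 4, 736]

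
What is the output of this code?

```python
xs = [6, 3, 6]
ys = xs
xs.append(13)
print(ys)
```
[6, 3, 6, 13]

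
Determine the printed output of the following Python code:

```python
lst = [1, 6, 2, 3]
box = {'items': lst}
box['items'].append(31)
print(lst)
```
[1, 6, 2, 3, 31]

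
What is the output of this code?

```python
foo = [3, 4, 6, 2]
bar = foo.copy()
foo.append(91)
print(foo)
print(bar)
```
[3, 4, 6, 2, 91]
[3, 4, 6, 2]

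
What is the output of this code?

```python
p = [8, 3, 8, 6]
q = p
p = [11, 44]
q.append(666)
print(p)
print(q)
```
[11, 44]
[8, 3, 8, 6, 666]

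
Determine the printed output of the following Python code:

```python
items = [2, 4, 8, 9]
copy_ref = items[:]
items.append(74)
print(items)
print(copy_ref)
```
[2, 4, 8, 9, 74]
[2, 4, 8, 9]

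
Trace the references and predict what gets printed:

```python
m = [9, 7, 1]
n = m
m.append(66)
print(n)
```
[9, 7, 1, 66]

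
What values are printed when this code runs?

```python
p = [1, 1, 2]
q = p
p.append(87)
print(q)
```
[1, 1, 2, 87]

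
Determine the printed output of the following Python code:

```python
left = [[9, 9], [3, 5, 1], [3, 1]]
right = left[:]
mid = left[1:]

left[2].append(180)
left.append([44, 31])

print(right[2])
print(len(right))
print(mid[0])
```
[3, 1, 180]
3
[3, 5, 1]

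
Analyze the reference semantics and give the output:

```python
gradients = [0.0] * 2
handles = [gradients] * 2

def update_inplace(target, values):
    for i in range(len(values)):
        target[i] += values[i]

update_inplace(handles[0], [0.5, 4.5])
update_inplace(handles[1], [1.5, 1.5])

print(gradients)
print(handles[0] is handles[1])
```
[2.0, 6.0]
True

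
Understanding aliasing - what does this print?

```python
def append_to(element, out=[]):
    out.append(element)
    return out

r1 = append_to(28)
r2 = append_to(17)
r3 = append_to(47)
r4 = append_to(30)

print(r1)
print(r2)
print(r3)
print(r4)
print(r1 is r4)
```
[28, 17, 47, 30]
[28, 17, 47, 30]
[28, 17, 47, 30]
[28, 17, 47, 30]
True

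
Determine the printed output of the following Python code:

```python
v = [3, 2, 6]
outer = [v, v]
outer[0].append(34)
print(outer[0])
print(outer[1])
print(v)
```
[3, 2, 6, 34]
[3, 2, 6, 34]
[3, 2, 6, 34]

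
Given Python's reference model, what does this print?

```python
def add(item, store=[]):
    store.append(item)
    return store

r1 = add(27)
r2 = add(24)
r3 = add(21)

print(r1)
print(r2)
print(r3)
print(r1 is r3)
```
[27, 24, 21]
[27, 24, 21]
[27, 24, 21]
True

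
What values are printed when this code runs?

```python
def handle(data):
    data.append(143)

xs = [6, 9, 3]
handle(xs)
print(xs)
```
[6, 9, 3, 143]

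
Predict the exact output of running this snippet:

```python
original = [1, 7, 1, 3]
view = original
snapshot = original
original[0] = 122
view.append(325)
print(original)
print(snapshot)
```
[122, 7, 1, 3, 325]
[122, 7, 1, 3, 325]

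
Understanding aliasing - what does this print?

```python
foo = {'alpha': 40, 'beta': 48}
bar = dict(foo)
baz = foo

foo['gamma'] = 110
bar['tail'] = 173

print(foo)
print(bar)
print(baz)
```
{'alpha': 40, 'beta': 48, 'gamma': 110}
{'alpha': 40, 'beta': 48, 'tail': 173}
{'alpha': 40, 'beta': 48, 'gamma': 110}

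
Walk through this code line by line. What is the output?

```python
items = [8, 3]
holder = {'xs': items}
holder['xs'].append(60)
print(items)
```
[8, 3, 60]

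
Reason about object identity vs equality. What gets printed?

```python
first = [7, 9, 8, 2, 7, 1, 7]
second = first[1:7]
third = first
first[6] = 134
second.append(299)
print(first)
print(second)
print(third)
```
[7, 9, 8, 2, 7, 1, 134]
[9, 8, 2, 7, 1, 7, 299]
[7, 9, 8, 2, 7, 1, 134]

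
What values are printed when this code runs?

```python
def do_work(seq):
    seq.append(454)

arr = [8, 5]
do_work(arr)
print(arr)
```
[8, 5, 454]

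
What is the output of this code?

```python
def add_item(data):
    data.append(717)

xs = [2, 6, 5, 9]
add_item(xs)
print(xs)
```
[2, 6, 5, 9, 717]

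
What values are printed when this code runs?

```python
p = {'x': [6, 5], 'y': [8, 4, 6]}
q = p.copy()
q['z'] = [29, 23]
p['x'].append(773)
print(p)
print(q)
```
{'x': [6, 5, 773], 'y': [8, 4, 6]}
{'x': [6, 5, 773], 'y': [8, 4, 6], 'z': [29, 23]}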